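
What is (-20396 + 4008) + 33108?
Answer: 16720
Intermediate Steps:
(-20396 + 4008) + 33108 = -16388 + 33108 = 16720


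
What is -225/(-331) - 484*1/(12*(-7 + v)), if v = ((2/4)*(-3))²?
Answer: 173029/18867 ≈ 9.1710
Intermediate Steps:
v = 9/4 (v = ((2*(¼))*(-3))² = ((½)*(-3))² = (-3/2)² = 9/4 ≈ 2.2500)
-225/(-331) - 484*1/(12*(-7 + v)) = -225/(-331) - 484*1/(12*(-7 + 9/4)) = -225*(-1/331) - 484/((-19/4*12)) = 225/331 - 484/(-57) = 225/331 - 484*(-1/57) = 225/331 + 484/57 = 173029/18867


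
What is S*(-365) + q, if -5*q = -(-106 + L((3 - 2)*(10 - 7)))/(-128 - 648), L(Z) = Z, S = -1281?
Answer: 1814152303/3880 ≈ 4.6757e+5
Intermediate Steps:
q = 103/3880 (q = -(-1)*(-106 + (3 - 2)*(10 - 7))/(-128 - 648)/5 = -(-1)*(-106 + 1*3)/(-776)/5 = -(-1)*(-106 + 3)*(-1/776)/5 = -(-1)*(-103*(-1/776))/5 = -(-1)*103/(5*776) = -⅕*(-103/776) = 103/3880 ≈ 0.026546)
S*(-365) + q = -1281*(-365) + 103/3880 = 467565 + 103/3880 = 1814152303/3880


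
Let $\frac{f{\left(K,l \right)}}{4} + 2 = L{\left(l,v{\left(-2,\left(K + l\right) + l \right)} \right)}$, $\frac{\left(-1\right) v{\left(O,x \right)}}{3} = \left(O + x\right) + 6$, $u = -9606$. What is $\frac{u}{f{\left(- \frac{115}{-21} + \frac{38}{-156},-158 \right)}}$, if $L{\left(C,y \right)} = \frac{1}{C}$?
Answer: $\frac{379437}{317} \approx 1197.0$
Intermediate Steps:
$v{\left(O,x \right)} = -18 - 3 O - 3 x$ ($v{\left(O,x \right)} = - 3 \left(\left(O + x\right) + 6\right) = - 3 \left(6 + O + x\right) = -18 - 3 O - 3 x$)
$f{\left(K,l \right)} = -8 + \frac{4}{l}$
$\frac{u}{f{\left(- \frac{115}{-21} + \frac{38}{-156},-158 \right)}} = - \frac{9606}{-8 + \frac{4}{-158}} = - \frac{9606}{-8 + 4 \left(- \frac{1}{158}\right)} = - \frac{9606}{-8 - \frac{2}{79}} = - \frac{9606}{- \frac{634}{79}} = \left(-9606\right) \left(- \frac{79}{634}\right) = \frac{379437}{317}$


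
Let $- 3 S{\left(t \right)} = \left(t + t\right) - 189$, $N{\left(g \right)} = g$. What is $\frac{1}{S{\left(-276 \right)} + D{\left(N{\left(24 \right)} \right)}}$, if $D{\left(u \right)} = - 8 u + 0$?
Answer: $\frac{1}{55} \approx 0.018182$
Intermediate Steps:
$S{\left(t \right)} = 63 - \frac{2 t}{3}$ ($S{\left(t \right)} = - \frac{\left(t + t\right) - 189}{3} = - \frac{2 t - 189}{3} = - \frac{-189 + 2 t}{3} = 63 - \frac{2 t}{3}$)
$D{\left(u \right)} = - 8 u$
$\frac{1}{S{\left(-276 \right)} + D{\left(N{\left(24 \right)} \right)}} = \frac{1}{\left(63 - -184\right) - 192} = \frac{1}{\left(63 + 184\right) - 192} = \frac{1}{247 - 192} = \frac{1}{55}$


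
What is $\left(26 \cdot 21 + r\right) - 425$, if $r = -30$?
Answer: $91$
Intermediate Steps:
$\left(26 \cdot 21 + r\right) - 425 = \left(26 \cdot 21 - 30\right) - 425 = \left(546 - 30\right) - 425 = 516 - 425 = 91$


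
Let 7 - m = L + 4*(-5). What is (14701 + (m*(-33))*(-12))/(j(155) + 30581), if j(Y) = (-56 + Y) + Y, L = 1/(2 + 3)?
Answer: 126569/154175 ≈ 0.82094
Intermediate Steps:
L = ⅕ (L = 1/5 = ⅕ ≈ 0.20000)
m = 134/5 (m = 7 - (⅕ + 4*(-5)) = 7 - (⅕ - 20) = 7 - 1*(-99/5) = 7 + 99/5 = 134/5 ≈ 26.800)
j(Y) = -56 + 2*Y
(14701 + (m*(-33))*(-12))/(j(155) + 30581) = (14701 + ((134/5)*(-33))*(-12))/((-56 + 2*155) + 30581) = (14701 - 4422/5*(-12))/((-56 + 310) + 30581) = (14701 + 53064/5)/(254 + 30581) = (126569/5)/30835 = (126569/5)*(1/30835) = 126569/154175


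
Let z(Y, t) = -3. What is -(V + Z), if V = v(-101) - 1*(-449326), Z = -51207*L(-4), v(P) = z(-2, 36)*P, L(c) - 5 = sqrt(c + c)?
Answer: -193594 + 102414*I*sqrt(2) ≈ -1.9359e+5 + 1.4484e+5*I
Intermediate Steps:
L(c) = 5 + sqrt(2)*sqrt(c) (L(c) = 5 + sqrt(c + c) = 5 + sqrt(2*c) = 5 + sqrt(2)*sqrt(c))
v(P) = -3*P
Z = -256035 - 102414*I*sqrt(2) (Z = -51207*(5 + sqrt(2)*sqrt(-4)) = -51207*(5 + sqrt(2)*(2*I)) = -51207*(5 + 2*I*sqrt(2)) = -256035 - 102414*I*sqrt(2) ≈ -2.5604e+5 - 1.4484e+5*I)
V = 449629 (V = -3*(-101) - 1*(-449326) = 303 + 449326 = 449629)
-(V + Z) = -(449629 + (-256035 - 102414*I*sqrt(2))) = -(193594 - 102414*I*sqrt(2)) = -193594 + 102414*I*sqrt(2)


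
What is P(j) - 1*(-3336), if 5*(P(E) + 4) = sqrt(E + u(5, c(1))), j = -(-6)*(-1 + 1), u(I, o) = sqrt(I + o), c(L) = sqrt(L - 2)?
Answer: 3332 + (5 + I)**(1/4)/5 ≈ 3332.3 + 0.014825*I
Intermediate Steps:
c(L) = sqrt(-2 + L)
j = 0 (j = -(-6)*0 = -3*0 = 0)
P(E) = -4 + sqrt(E + sqrt(5 + I))/5 (P(E) = -4 + sqrt(E + sqrt(5 + sqrt(-2 + 1)))/5 = -4 + sqrt(E + sqrt(5 + sqrt(-1)))/5 = -4 + sqrt(E + sqrt(5 + I))/5)
P(j) - 1*(-3336) = (-4 + sqrt(0 + sqrt(5 + I))/5) - 1*(-3336) = (-4 + sqrt(sqrt(5 + I))/5) + 3336 = (-4 + (5 + I)**(1/4)/5) + 3336 = 3332 + (5 + I)**(1/4)/5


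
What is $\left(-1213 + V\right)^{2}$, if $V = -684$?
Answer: $3598609$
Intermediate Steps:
$\left(-1213 + V\right)^{2} = \left(-1213 - 684\right)^{2} = \left(-1897\right)^{2} = 3598609$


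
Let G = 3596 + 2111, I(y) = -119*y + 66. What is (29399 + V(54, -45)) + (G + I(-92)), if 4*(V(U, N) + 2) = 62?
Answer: 92267/2 ≈ 46134.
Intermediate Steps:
I(y) = 66 - 119*y
G = 5707
V(U, N) = 27/2 (V(U, N) = -2 + (1/4)*62 = -2 + 31/2 = 27/2)
(29399 + V(54, -45)) + (G + I(-92)) = (29399 + 27/2) + (5707 + (66 - 119*(-92))) = 58825/2 + (5707 + (66 + 10948)) = 58825/2 + (5707 + 11014) = 58825/2 + 16721 = 92267/2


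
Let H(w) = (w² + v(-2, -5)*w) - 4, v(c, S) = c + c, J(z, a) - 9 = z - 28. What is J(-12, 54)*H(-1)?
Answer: -31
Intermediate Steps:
J(z, a) = -19 + z (J(z, a) = 9 + (z - 28) = 9 + (-28 + z) = -19 + z)
v(c, S) = 2*c
H(w) = -4 + w² - 4*w (H(w) = (w² + (2*(-2))*w) - 4 = (w² - 4*w) - 4 = -4 + w² - 4*w)
J(-12, 54)*H(-1) = (-19 - 12)*(-4 + (-1)² - 4*(-1)) = -31*(-4 + 1 + 4) = -31*1 = -31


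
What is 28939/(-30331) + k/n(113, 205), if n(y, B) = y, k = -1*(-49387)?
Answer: 1494686990/3427403 ≈ 436.10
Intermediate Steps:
k = 49387
28939/(-30331) + k/n(113, 205) = 28939/(-30331) + 49387/113 = 28939*(-1/30331) + 49387*(1/113) = -28939/30331 + 49387/113 = 1494686990/3427403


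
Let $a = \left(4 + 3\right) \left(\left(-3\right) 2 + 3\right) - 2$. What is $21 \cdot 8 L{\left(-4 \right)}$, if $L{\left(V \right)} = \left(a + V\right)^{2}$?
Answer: $122472$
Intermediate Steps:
$a = -23$ ($a = 7 \left(-6 + 3\right) - 2 = 7 \left(-3\right) - 2 = -21 - 2 = -23$)
$L{\left(V \right)} = \left(-23 + V\right)^{2}$
$21 \cdot 8 L{\left(-4 \right)} = 21 \cdot 8 \left(-23 - 4\right)^{2} = 168 \left(-27\right)^{2} = 168 \cdot 729 = 122472$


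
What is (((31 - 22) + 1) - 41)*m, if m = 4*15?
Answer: -1860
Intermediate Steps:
m = 60
(((31 - 22) + 1) - 41)*m = (((31 - 22) + 1) - 41)*60 = ((9 + 1) - 41)*60 = (10 - 41)*60 = -31*60 = -1860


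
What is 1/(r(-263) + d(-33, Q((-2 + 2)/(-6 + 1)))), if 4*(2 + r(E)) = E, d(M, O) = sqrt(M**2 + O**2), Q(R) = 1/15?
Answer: -243900/12603809 - 240*sqrt(245026)/12603809 ≈ -0.028777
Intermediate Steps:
Q(R) = 1/15
r(E) = -2 + E/4
1/(r(-263) + d(-33, Q((-2 + 2)/(-6 + 1)))) = 1/((-2 + (1/4)*(-263)) + sqrt((-33)**2 + (1/15)**2)) = 1/((-2 - 263/4) + sqrt(1089 + 1/225)) = 1/(-271/4 + sqrt(245026/225)) = 1/(-271/4 + sqrt(245026)/15)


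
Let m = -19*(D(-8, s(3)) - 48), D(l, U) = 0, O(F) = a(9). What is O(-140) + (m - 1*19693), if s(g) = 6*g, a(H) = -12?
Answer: -18793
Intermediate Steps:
O(F) = -12
m = 912 (m = -19*(0 - 48) = -19*(-48) = 912)
O(-140) + (m - 1*19693) = -12 + (912 - 1*19693) = -12 + (912 - 19693) = -12 - 18781 = -18793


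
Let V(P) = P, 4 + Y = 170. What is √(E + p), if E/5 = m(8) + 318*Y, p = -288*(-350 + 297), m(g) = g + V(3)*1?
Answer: √279259 ≈ 528.45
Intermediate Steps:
Y = 166 (Y = -4 + 170 = 166)
m(g) = 3 + g (m(g) = g + 3*1 = g + 3 = 3 + g)
p = 15264 (p = -288*(-53) = 15264)
E = 263995 (E = 5*((3 + 8) + 318*166) = 5*(11 + 52788) = 5*52799 = 263995)
√(E + p) = √(263995 + 15264) = √279259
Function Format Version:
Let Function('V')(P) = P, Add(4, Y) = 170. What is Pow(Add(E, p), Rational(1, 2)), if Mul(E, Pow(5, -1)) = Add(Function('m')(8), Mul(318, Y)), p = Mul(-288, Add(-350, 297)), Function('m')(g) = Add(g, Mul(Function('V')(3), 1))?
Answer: Pow(279259, Rational(1, 2)) ≈ 528.45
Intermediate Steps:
Y = 166 (Y = Add(-4, 170) = 166)
Function('m')(g) = Add(3, g) (Function('m')(g) = Add(g, Mul(3, 1)) = Add(g, 3) = Add(3, g))
p = 15264 (p = Mul(-288, -53) = 15264)
E = 263995 (E = Mul(5, Add(Add(3, 8), Mul(318, 166))) = Mul(5, Add(11, 52788)) = Mul(5, 52799) = 263995)
Pow(Add(E, p), Rational(1, 2)) = Pow(Add(263995, 15264), Rational(1, 2)) = Pow(279259, Rational(1, 2))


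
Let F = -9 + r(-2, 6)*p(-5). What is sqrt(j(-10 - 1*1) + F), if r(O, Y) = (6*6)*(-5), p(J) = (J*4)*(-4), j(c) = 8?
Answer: I*sqrt(14401) ≈ 120.0*I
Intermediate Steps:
p(J) = -16*J (p(J) = (4*J)*(-4) = -16*J)
r(O, Y) = -180 (r(O, Y) = 36*(-5) = -180)
F = -14409 (F = -9 - (-2880)*(-5) = -9 - 180*80 = -9 - 14400 = -14409)
sqrt(j(-10 - 1*1) + F) = sqrt(8 - 14409) = sqrt(-14401) = I*sqrt(14401)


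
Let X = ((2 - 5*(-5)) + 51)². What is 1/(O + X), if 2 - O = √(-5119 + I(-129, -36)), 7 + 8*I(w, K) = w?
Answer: 3043/18522266 + I*√321/9261133 ≈ 0.00016429 + 1.9346e-6*I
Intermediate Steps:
I(w, K) = -7/8 + w/8
O = 2 - 4*I*√321 (O = 2 - √(-5119 + (-7/8 + (⅛)*(-129))) = 2 - √(-5119 + (-7/8 - 129/8)) = 2 - √(-5119 - 17) = 2 - √(-5136) = 2 - 4*I*√321 ≈ 2.0 - 71.666*I)
X = 6084 (X = ((2 - 5*(-5)) + 51)² = ((2 + 25) + 51)² = (27 + 51)² = 78² = 6084)
1/(O + X) = 1/((2 - 4*I*√321) + 6084) = 1/(6086 - 4*I*√321)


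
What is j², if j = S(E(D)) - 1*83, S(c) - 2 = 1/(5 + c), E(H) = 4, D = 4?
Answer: 529984/81 ≈ 6543.0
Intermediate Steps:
S(c) = 2 + 1/(5 + c)
j = -728/9 (j = (11 + 2*4)/(5 + 4) - 1*83 = (11 + 8)/9 - 83 = (⅑)*19 - 83 = 19/9 - 83 = -728/9 ≈ -80.889)
j² = (-728/9)² = 529984/81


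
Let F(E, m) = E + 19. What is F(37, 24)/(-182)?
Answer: -4/13 ≈ -0.30769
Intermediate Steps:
F(E, m) = 19 + E
F(37, 24)/(-182) = (19 + 37)/(-182) = -1/182*56 = -4/13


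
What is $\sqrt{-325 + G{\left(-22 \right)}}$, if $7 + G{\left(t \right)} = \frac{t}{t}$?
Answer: $i \sqrt{331} \approx 18.193 i$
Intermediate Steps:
$G{\left(t \right)} = -6$ ($G{\left(t \right)} = -7 + \frac{t}{t} = -7 + 1 = -6$)
$\sqrt{-325 + G{\left(-22 \right)}} = \sqrt{-325 - 6} = \sqrt{-331} = i \sqrt{331}$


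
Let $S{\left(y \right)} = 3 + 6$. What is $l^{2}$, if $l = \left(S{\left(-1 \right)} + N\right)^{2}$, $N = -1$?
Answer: $4096$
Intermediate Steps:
$S{\left(y \right)} = 9$
$l = 64$ ($l = \left(9 - 1\right)^{2} = 8^{2} = 64$)
$l^{2} = 64^{2} = 4096$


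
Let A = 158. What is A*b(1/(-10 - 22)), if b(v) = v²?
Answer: 79/512 ≈ 0.15430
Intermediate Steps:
A*b(1/(-10 - 22)) = 158*(1/(-10 - 22))² = 158*(1/(-32))² = 158*(-1/32)² = 158*(1/1024) = 79/512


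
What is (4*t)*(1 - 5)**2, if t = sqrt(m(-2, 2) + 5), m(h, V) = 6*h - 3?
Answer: 64*I*sqrt(10) ≈ 202.39*I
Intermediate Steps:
m(h, V) = -3 + 6*h
t = I*sqrt(10) (t = sqrt((-3 + 6*(-2)) + 5) = sqrt((-3 - 12) + 5) = sqrt(-15 + 5) = sqrt(-10) = I*sqrt(10) ≈ 3.1623*I)
(4*t)*(1 - 5)**2 = (4*(I*sqrt(10)))*(1 - 5)**2 = (4*I*sqrt(10))*(-4)**2 = (4*I*sqrt(10))*16 = 64*I*sqrt(10)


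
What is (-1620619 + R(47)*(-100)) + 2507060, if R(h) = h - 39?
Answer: 885641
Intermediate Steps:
R(h) = -39 + h
(-1620619 + R(47)*(-100)) + 2507060 = (-1620619 + (-39 + 47)*(-100)) + 2507060 = (-1620619 + 8*(-100)) + 2507060 = (-1620619 - 800) + 2507060 = -1621419 + 2507060 = 885641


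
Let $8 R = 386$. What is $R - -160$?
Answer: $\frac{833}{4} \approx 208.25$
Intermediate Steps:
$R = \frac{193}{4}$ ($R = \frac{1}{8} \cdot 386 = \frac{193}{4} \approx 48.25$)
$R - -160 = \frac{193}{4} - -160 = \frac{193}{4} + 160 = \frac{833}{4}$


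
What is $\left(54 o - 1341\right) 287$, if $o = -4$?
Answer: $-446859$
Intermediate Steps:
$\left(54 o - 1341\right) 287 = \left(54 \left(-4\right) - 1341\right) 287 = \left(-216 - 1341\right) 287 = \left(-1557\right) 287 = -446859$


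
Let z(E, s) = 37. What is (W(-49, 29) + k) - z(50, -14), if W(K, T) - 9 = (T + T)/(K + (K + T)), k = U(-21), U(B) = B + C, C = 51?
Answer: 80/69 ≈ 1.1594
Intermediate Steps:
U(B) = 51 + B (U(B) = B + 51 = 51 + B)
k = 30 (k = 51 - 21 = 30)
W(K, T) = 9 + 2*T/(T + 2*K) (W(K, T) = 9 + (T + T)/(K + (K + T)) = 9 + (2*T)/(T + 2*K) = 9 + 2*T/(T + 2*K))
(W(-49, 29) + k) - z(50, -14) = ((11*29 + 18*(-49))/(29 + 2*(-49)) + 30) - 1*37 = ((319 - 882)/(29 - 98) + 30) - 37 = (-563/(-69) + 30) - 37 = (-1/69*(-563) + 30) - 37 = (563/69 + 30) - 37 = 2633/69 - 37 = 80/69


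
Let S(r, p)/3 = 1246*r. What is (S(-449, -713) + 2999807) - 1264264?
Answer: 57181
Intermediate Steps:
S(r, p) = 3738*r (S(r, p) = 3*(1246*r) = 3738*r)
(S(-449, -713) + 2999807) - 1264264 = (3738*(-449) + 2999807) - 1264264 = (-1678362 + 2999807) - 1264264 = 1321445 - 1264264 = 57181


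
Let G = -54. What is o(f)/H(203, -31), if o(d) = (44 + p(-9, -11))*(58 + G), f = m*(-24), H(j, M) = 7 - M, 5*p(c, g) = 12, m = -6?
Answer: 464/95 ≈ 4.8842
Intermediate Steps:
p(c, g) = 12/5 (p(c, g) = (⅕)*12 = 12/5)
f = 144 (f = -6*(-24) = 144)
o(d) = 928/5 (o(d) = (44 + 12/5)*(58 - 54) = (232/5)*4 = 928/5)
o(f)/H(203, -31) = 928/(5*(7 - 1*(-31))) = 928/(5*(7 + 31)) = (928/5)/38 = (928/5)*(1/38) = 464/95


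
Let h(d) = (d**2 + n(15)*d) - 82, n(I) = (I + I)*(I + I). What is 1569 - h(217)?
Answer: -240738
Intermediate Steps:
n(I) = 4*I**2 (n(I) = (2*I)*(2*I) = 4*I**2)
h(d) = -82 + d**2 + 900*d (h(d) = (d**2 + (4*15**2)*d) - 82 = (d**2 + (4*225)*d) - 82 = (d**2 + 900*d) - 82 = -82 + d**2 + 900*d)
1569 - h(217) = 1569 - (-82 + 217**2 + 900*217) = 1569 - (-82 + 47089 + 195300) = 1569 - 1*242307 = 1569 - 242307 = -240738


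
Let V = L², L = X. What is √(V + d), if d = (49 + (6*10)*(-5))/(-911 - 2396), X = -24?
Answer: √6300109481/3307 ≈ 24.002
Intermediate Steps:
d = 251/3307 (d = (49 + 60*(-5))/(-3307) = (49 - 300)*(-1/3307) = -251*(-1/3307) = 251/3307 ≈ 0.075900)
L = -24
V = 576 (V = (-24)² = 576)
√(V + d) = √(576 + 251/3307) = √(1905083/3307) = √6300109481/3307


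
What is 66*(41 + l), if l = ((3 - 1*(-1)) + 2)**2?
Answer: 5082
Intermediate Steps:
l = 36 (l = ((3 + 1) + 2)**2 = (4 + 2)**2 = 6**2 = 36)
66*(41 + l) = 66*(41 + 36) = 66*77 = 5082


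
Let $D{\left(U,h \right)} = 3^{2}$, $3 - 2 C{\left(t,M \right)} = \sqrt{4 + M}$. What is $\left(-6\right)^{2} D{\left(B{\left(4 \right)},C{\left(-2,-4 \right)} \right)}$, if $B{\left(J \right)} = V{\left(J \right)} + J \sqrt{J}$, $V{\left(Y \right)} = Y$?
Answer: $324$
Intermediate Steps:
$C{\left(t,M \right)} = \frac{3}{2} - \frac{\sqrt{4 + M}}{2}$
$B{\left(J \right)} = J + J^{\frac{3}{2}}$ ($B{\left(J \right)} = J + J \sqrt{J} = J + J^{\frac{3}{2}}$)
$D{\left(U,h \right)} = 9$
$\left(-6\right)^{2} D{\left(B{\left(4 \right)},C{\left(-2,-4 \right)} \right)} = \left(-6\right)^{2} \cdot 9 = 36 \cdot 9 = 324$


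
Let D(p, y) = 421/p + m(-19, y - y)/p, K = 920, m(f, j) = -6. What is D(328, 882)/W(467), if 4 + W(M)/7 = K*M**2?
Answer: 5/5550286112 ≈ 9.0085e-10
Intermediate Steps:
D(p, y) = 415/p (D(p, y) = 421/p - 6/p = 415/p)
W(M) = -28 + 6440*M**2 (W(M) = -28 + 7*(920*M**2) = -28 + 6440*M**2)
D(328, 882)/W(467) = (415/328)/(-28 + 6440*467**2) = (415*(1/328))/(-28 + 6440*218089) = 415/(328*(-28 + 1404493160)) = (415/328)/1404493132 = (415/328)*(1/1404493132) = 5/5550286112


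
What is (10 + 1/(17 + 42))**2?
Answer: 349281/3481 ≈ 100.34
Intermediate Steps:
(10 + 1/(17 + 42))**2 = (10 + 1/59)**2 = (591/59)**2 = 349281/3481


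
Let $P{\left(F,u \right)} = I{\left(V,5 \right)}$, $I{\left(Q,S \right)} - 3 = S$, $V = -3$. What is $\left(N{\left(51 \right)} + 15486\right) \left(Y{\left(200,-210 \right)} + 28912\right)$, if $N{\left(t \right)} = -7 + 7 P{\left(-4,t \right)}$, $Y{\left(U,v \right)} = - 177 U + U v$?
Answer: $-753261080$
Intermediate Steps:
$I{\left(Q,S \right)} = 3 + S$
$P{\left(F,u \right)} = 8$ ($P{\left(F,u \right)} = 3 + 5 = 8$)
$N{\left(t \right)} = 49$ ($N{\left(t \right)} = -7 + 7 \cdot 8 = -7 + 56 = 49$)
$\left(N{\left(51 \right)} + 15486\right) \left(Y{\left(200,-210 \right)} + 28912\right) = \left(49 + 15486\right) \left(200 \left(-177 - 210\right) + 28912\right) = 15535 \left(200 \left(-387\right) + 28912\right) = 15535 \left(-77400 + 28912\right) = 15535 \left(-48488\right) = -753261080$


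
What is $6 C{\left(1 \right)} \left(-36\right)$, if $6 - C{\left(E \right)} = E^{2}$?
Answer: $-1080$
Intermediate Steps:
$C{\left(E \right)} = 6 - E^{2}$
$6 C{\left(1 \right)} \left(-36\right) = 6 \left(6 - 1^{2}\right) \left(-36\right) = 6 \left(6 - 1\right) \left(-36\right) = 6 \cdot 5 \left(-36\right) = 30 \left(-36\right) = -1080$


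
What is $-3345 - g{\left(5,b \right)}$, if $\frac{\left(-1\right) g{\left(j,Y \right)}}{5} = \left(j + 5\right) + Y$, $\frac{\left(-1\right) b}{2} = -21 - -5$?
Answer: $-3135$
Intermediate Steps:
$b = 32$ ($b = - 2 \left(-21 - -5\right) = - 2 \left(-21 + 5\right) = \left(-2\right) \left(-16\right) = 32$)
$g{\left(j,Y \right)} = -25 - 5 Y - 5 j$ ($g{\left(j,Y \right)} = - 5 \left(\left(j + 5\right) + Y\right) = - 5 \left(\left(5 + j\right) + Y\right) = - 5 \left(5 + Y + j\right) = -25 - 5 Y - 5 j$)
$-3345 - g{\left(5,b \right)} = -3345 - \left(-25 - 160 - 25\right) = -3345 - -210 = -3345 + 210 = -3135$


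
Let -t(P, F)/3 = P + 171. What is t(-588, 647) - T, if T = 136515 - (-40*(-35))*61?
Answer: -49864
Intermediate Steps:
t(P, F) = -513 - 3*P (t(P, F) = -3*(P + 171) = -3*(171 + P) = -513 - 3*P)
T = 51115 (T = 136515 - 1400*61 = 136515 - 1*85400 = 136515 - 85400 = 51115)
t(-588, 647) - T = (-513 - 3*(-588)) - 1*51115 = (-513 + 1764) - 51115 = 1251 - 51115 = -49864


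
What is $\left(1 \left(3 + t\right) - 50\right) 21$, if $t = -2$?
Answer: $-1029$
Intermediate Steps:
$\left(1 \left(3 + t\right) - 50\right) 21 = \left(1 \left(3 - 2\right) - 50\right) 21 = \left(1 \cdot 1 - 50\right) 21 = \left(1 - 50\right) 21 = \left(-49\right) 21 = -1029$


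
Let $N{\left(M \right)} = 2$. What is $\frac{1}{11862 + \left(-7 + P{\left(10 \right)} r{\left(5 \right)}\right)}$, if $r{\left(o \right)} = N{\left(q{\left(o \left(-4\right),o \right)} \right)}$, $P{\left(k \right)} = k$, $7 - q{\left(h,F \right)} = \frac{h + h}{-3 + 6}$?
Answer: $\frac{1}{11875} \approx 8.4211 \cdot 10^{-5}$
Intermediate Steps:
$q{\left(h,F \right)} = 7 - \frac{2 h}{3}$ ($q{\left(h,F \right)} = 7 - \frac{h + h}{-3 + 6} = 7 - \frac{2 h}{3}$)
$r{\left(o \right)} = 2$
$\frac{1}{11862 + \left(-7 + P{\left(10 \right)} r{\left(5 \right)}\right)} = \frac{1}{11862 + \left(-7 + 10 \cdot 2\right)} = \frac{1}{11862 + \left(-7 + 20\right)} = \frac{1}{11862 + 13} = \frac{1}{11875}$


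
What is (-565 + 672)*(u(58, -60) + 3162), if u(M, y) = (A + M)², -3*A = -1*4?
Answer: 6435194/9 ≈ 7.1502e+5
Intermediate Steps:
A = 4/3 (A = -(-1)*4/3 = -⅓*(-4) = 4/3 ≈ 1.3333)
u(M, y) = (4/3 + M)²
(-565 + 672)*(u(58, -60) + 3162) = (-565 + 672)*((4 + 3*58)²/9 + 3162) = 107*((4 + 174)²/9 + 3162) = 107*((⅑)*178² + 3162) = 107*((⅑)*31684 + 3162) = 107*(31684/9 + 3162) = 107*(60142/9) = 6435194/9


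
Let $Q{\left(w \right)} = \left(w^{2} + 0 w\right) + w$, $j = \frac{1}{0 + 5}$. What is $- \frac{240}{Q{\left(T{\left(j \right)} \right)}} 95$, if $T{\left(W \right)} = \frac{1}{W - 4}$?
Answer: $\frac{823080}{7} \approx 1.1758 \cdot 10^{5}$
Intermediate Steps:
$j = \frac{1}{5} \approx 0.2$
$T{\left(W \right)} = \frac{1}{-4 + W}$
$Q{\left(w \right)} = w + w^{2}$ ($Q{\left(w \right)} = \left(w^{2} + 0\right) + w = w^{2} + w = w + w^{2}$)
$- \frac{240}{Q{\left(T{\left(j \right)} \right)}} 95 = - \frac{240}{\frac{1}{-4 + \frac{1}{5}} \left(1 + \frac{1}{-4 + \frac{1}{5}}\right)} 95 = - \frac{240}{\frac{1}{- \frac{19}{5}} \left(1 + \frac{1}{- \frac{19}{5}}\right)} 95 = - \frac{240}{\left(- \frac{5}{19}\right) \left(1 - \frac{5}{19}\right)} 95 = - \frac{240}{\left(- \frac{5}{19}\right) \frac{14}{19}} \cdot 95 = - \frac{240}{- \frac{70}{361}} \cdot 95 = \left(-240\right) \left(- \frac{361}{70}\right) 95 = \frac{8664}{7} \cdot 95 = \frac{823080}{7}$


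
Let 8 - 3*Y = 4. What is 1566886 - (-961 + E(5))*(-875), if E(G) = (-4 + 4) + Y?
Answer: 2181533/3 ≈ 7.2718e+5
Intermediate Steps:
Y = 4/3 (Y = 8/3 - 1/3*4 = 8/3 - 4/3 = 4/3 ≈ 1.3333)
E(G) = 4/3 (E(G) = (-4 + 4) + 4/3 = 0 + 4/3 = 4/3)
1566886 - (-961 + E(5))*(-875) = 1566886 - (-961 + 4/3)*(-875) = 1566886 - (-2879)*(-875)/3 = 1566886 - 1*2519125/3 = 1566886 - 2519125/3 = 2181533/3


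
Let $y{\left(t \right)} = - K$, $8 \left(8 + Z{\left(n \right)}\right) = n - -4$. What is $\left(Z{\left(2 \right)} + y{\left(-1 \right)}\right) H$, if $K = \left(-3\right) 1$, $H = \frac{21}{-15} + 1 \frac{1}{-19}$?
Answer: $\frac{1173}{190} \approx 6.1737$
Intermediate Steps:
$Z{\left(n \right)} = - \frac{15}{2} + \frac{n}{8}$ ($Z{\left(n \right)} = -8 + \frac{n - -4}{8} = -8 + \frac{n + 4}{8} = -8 + \frac{4 + n}{8} = -8 + \left(\frac{1}{2} + \frac{n}{8}\right) = - \frac{15}{2} + \frac{n}{8}$)
$H = - \frac{138}{95}$ ($H = 21 \left(- \frac{1}{15}\right) + 1 \left(- \frac{1}{19}\right) = - \frac{7}{5} - \frac{1}{19} = - \frac{138}{95} \approx -1.4526$)
$K = -3$
$y{\left(t \right)} = 3$ ($y{\left(t \right)} = \left(-1\right) \left(-3\right) = 3$)
$\left(Z{\left(2 \right)} + y{\left(-1 \right)}\right) H = \left(\left(- \frac{15}{2} + \frac{1}{8} \cdot 2\right) + 3\right) \left(- \frac{138}{95}\right) = \left(\left(- \frac{15}{2} + \frac{1}{4}\right) + 3\right) \left(- \frac{138}{95}\right) = \left(- \frac{29}{4} + 3\right) \left(- \frac{138}{95}\right) = \left(- \frac{17}{4}\right) \left(- \frac{138}{95}\right) = \frac{1173}{190}$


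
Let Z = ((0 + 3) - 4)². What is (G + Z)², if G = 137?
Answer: 19044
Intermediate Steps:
Z = 1 (Z = (3 - 4)² = (-1)² = 1)
(G + Z)² = (137 + 1)² = 138² = 19044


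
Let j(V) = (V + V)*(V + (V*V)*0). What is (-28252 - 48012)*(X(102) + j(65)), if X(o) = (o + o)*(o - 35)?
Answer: -1686807152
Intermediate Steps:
j(V) = 2*V**2 (j(V) = (2*V)*(V + V**2*0) = (2*V)*(V + 0) = (2*V)*V = 2*V**2)
X(o) = 2*o*(-35 + o) (X(o) = (2*o)*(-35 + o) = 2*o*(-35 + o))
(-28252 - 48012)*(X(102) + j(65)) = (-28252 - 48012)*(2*102*(-35 + 102) + 2*65**2) = -76264*(2*102*67 + 2*4225) = -76264*(13668 + 8450) = -76264*22118 = -1686807152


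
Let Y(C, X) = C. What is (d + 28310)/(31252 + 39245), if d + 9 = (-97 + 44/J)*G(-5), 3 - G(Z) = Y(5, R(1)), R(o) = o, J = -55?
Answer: 142483/352485 ≈ 0.40422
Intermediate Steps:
G(Z) = -2 (G(Z) = 3 - 1*5 = 3 - 5 = -2)
d = 933/5 (d = -9 + (-97 + 44/(-55))*(-2) = -9 + (-97 + 44*(-1/55))*(-2) = -9 + (-97 - ⅘)*(-2) = -9 - 489/5*(-2) = -9 + 978/5 = 933/5 ≈ 186.60)
(d + 28310)/(31252 + 39245) = (933/5 + 28310)/(31252 + 39245) = (142483/5)/70497 = (142483/5)*(1/70497) = 142483/352485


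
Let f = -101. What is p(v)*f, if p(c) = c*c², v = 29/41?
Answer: -2463289/68921 ≈ -35.741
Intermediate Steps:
v = 29/41 (v = 29*(1/41) = 29/41 ≈ 0.70732)
p(c) = c³
p(v)*f = (29/41)³*(-101) = (24389/68921)*(-101) = -2463289/68921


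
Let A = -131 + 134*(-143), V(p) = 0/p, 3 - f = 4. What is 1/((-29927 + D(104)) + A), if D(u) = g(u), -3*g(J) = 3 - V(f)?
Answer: -1/49221 ≈ -2.0317e-5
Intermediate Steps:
f = -1 (f = 3 - 1*4 = 3 - 4 = -1)
V(p) = 0
g(J) = -1 (g(J) = -(3 - 1*0)/3 = -(3 + 0)/3 = -1/3*3 = -1)
D(u) = -1
A = -19293 (A = -131 - 19162 = -19293)
1/((-29927 + D(104)) + A) = 1/((-29927 - 1) - 19293) = 1/(-29928 - 19293) = 1/(-49221) = -1/49221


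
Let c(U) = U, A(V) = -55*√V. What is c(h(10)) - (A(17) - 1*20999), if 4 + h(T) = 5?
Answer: 21000 + 55*√17 ≈ 21227.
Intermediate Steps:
h(T) = 1 (h(T) = -4 + 5 = 1)
c(h(10)) - (A(17) - 1*20999) = 1 - (-55*√17 - 1*20999) = 1 - (-55*√17 - 20999) = 1 - (-20999 - 55*√17) = 1 + (20999 + 55*√17) = 21000 + 55*√17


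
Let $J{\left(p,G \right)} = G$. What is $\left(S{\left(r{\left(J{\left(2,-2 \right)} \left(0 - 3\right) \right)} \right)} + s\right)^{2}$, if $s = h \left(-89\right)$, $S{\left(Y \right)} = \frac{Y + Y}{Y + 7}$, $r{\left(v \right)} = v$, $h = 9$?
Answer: $\frac{108180801}{169} \approx 6.4012 \cdot 10^{5}$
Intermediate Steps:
$S{\left(Y \right)} = \frac{2 Y}{7 + Y}$
$s = -801$ ($s = 9 \left(-89\right) = -801$)
$\left(S{\left(r{\left(J{\left(2,-2 \right)} \left(0 - 3\right) \right)} \right)} + s\right)^{2} = \left(\frac{2 \left(- 2 \left(0 - 3\right)\right)}{7 - 2 \left(0 - 3\right)} - 801\right)^{2} = \left(\frac{2 \left(\left(-2\right) \left(-3\right)\right)}{7 - -6} - 801\right)^{2} = \left(2 \cdot 6 \frac{1}{7 + 6} - 801\right)^{2} = \left(2 \cdot 6 \cdot \frac{1}{13} - 801\right)^{2} = \left(\frac{12}{13} - 801\right)^{2} = \left(- \frac{10401}{13}\right)^{2} = \frac{108180801}{169}$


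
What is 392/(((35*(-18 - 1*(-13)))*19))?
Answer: -56/475 ≈ -0.11789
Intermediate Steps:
392/(((35*(-18 - 1*(-13)))*19)) = 392/(((35*(-18 + 13))*19)) = 392/(((35*(-5))*19)) = 392/((-175*19)) = 392/(-3325) = 392*(-1/3325) = -56/475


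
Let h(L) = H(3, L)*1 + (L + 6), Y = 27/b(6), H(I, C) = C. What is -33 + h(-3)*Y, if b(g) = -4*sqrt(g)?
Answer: -33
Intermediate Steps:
Y = -9*sqrt(6)/8 (Y = 27/((-4*sqrt(6))) = 27*(-sqrt(6)/24) = -9*sqrt(6)/8 ≈ -2.7557)
h(L) = 6 + 2*L (h(L) = L*1 + (L + 6) = L + (6 + L) = 6 + 2*L)
-33 + h(-3)*Y = -33 + (6 + 2*(-3))*(-9*sqrt(6)/8) = -33 + (6 - 6)*(-9*sqrt(6)/8) = -33 + 0*(-9*sqrt(6)/8) = -33 + 0 = -33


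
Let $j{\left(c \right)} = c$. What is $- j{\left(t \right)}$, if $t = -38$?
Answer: $38$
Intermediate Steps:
$- j{\left(t \right)} = \left(-1\right) \left(-38\right) = 38$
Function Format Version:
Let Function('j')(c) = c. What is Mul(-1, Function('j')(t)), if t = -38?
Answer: 38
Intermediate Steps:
Mul(-1, Function('j')(t)) = Mul(-1, -38) = 38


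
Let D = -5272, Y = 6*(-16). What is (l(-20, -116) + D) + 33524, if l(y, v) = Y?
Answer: 28156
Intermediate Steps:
Y = -96
l(y, v) = -96
(l(-20, -116) + D) + 33524 = (-96 - 5272) + 33524 = -5368 + 33524 = 28156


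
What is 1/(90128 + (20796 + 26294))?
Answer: 1/137218 ≈ 7.2877e-6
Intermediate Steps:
1/(90128 + (20796 + 26294)) = 1/(90128 + 47090) = 1/137218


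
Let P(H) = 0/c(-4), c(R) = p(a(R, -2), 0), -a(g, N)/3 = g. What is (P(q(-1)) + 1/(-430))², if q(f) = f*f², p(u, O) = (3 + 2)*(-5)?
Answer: 1/184900 ≈ 5.4083e-6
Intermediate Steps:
a(g, N) = -3*g
p(u, O) = -25 (p(u, O) = 5*(-5) = -25)
q(f) = f³
c(R) = -25
P(H) = 0 (P(H) = 0/(-25) = 0*(-1/25) = 0)
(P(q(-1)) + 1/(-430))² = (0 + 1/(-430))² = (0 - 1/430)² = (-1/430)² = 1/184900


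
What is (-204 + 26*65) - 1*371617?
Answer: -370131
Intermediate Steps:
(-204 + 26*65) - 1*371617 = (-204 + 1690) - 371617 = 1486 - 371617 = -370131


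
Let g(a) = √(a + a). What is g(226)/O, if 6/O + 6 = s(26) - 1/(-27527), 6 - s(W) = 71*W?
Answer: -50814841*√113/82581 ≈ -6541.1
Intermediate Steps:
s(W) = 6 - 71*W
g(a) = √2*√a (g(a) = √(2*a) = √2*√a)
O = -165162/50814841 (O = 6/(-6 + ((6 - 71*26) - 1/(-27527))) = 6/(-6 + ((6 - 1846) - 1*(-1/27527))) = 6/(-6 + (-1840 + 1/27527)) = 6/(-6 - 50649679/27527) = 6/(-50814841/27527) = 6*(-27527/50814841) = -165162/50814841 ≈ -0.0032503)
g(226)/O = (√2*√226)/(-165162/50814841) = (2*√113)*(-50814841/165162) = -50814841*√113/82581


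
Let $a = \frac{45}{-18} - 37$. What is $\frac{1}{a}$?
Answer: $- \frac{2}{79} \approx -0.025316$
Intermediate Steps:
$a = - \frac{79}{2}$ ($a = 45 \left(- \frac{1}{18}\right) - 37 = - \frac{5}{2} - 37 = - \frac{79}{2} \approx -39.5$)
$\frac{1}{a} = \frac{1}{- \frac{79}{2}} = - \frac{2}{79}$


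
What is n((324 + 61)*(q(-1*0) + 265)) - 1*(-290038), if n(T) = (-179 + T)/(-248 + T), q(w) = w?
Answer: 29519299372/101777 ≈ 2.9004e+5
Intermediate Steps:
n(T) = (-179 + T)/(-248 + T)
n((324 + 61)*(q(-1*0) + 265)) - 1*(-290038) = (-179 + (324 + 61)*(-1*0 + 265))/(-248 + (324 + 61)*(-1*0 + 265)) - 1*(-290038) = (-179 + 385*(0 + 265))/(-248 + 385*(0 + 265)) + 290038 = (-179 + 385*265)/(-248 + 385*265) + 290038 = (-179 + 102025)/(-248 + 102025) + 290038 = 101846/101777 + 290038 = 29519299372/101777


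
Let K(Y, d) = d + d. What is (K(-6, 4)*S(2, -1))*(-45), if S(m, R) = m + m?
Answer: -1440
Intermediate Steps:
K(Y, d) = 2*d
S(m, R) = 2*m
(K(-6, 4)*S(2, -1))*(-45) = ((2*4)*(2*2))*(-45) = (8*4)*(-45) = 32*(-45) = -1440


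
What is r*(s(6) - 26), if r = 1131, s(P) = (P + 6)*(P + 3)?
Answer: 92742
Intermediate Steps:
s(P) = (3 + P)*(6 + P) (s(P) = (6 + P)*(3 + P) = (3 + P)*(6 + P))
r*(s(6) - 26) = 1131*((18 + 6² + 9*6) - 26) = 1131*((18 + 36 + 54) - 26) = 1131*(108 - 26) = 1131*82 = 92742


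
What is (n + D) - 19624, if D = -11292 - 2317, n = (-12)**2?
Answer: -33089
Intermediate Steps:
n = 144
D = -13609
(n + D) - 19624 = (144 - 13609) - 19624 = -13465 - 19624 = -33089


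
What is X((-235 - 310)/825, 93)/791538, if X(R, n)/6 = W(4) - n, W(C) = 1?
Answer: -92/131923 ≈ -0.00069738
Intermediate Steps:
X(R, n) = 6 - 6*n (X(R, n) = 6*(1 - n) = 6 - 6*n)
X((-235 - 310)/825, 93)/791538 = (6 - 6*93)/791538 = (6 - 558)*(1/791538) = -552*1/791538 = -92/131923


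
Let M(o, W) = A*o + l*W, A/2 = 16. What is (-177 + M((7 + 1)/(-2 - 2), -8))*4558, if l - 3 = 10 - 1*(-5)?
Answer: -1754830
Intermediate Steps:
A = 32 (A = 2*16 = 32)
l = 18 (l = 3 + (10 - 1*(-5)) = 3 + (10 + 5) = 3 + 15 = 18)
M(o, W) = 18*W + 32*o (M(o, W) = 32*o + 18*W = 18*W + 32*o)
(-177 + M((7 + 1)/(-2 - 2), -8))*4558 = (-177 + (18*(-8) + 32*((7 + 1)/(-2 - 2))))*4558 = (-177 + (-144 + 32*(8/(-4))))*4558 = (-177 + (-144 + 32*(8*(-1/4))))*4558 = (-177 + (-144 + 32*(-2)))*4558 = (-177 + (-144 - 64))*4558 = (-177 - 208)*4558 = -385*4558 = -1754830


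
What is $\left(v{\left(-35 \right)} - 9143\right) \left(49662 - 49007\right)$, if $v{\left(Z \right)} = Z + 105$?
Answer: $-5942815$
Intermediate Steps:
$v{\left(Z \right)} = 105 + Z$
$\left(v{\left(-35 \right)} - 9143\right) \left(49662 - 49007\right) = \left(\left(105 - 35\right) - 9143\right) \left(49662 - 49007\right) = \left(70 - 9143\right) 655 = \left(-9073\right) 655 = -5942815$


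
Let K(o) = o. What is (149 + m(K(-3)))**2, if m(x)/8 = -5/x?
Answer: 237169/9 ≈ 26352.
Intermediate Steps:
m(x) = -40/x (m(x) = 8*(-5/x) = -40/x)
(149 + m(K(-3)))**2 = (149 - 40/(-3))**2 = (149 - 40*(-1/3))**2 = (149 + 40/3)**2 = (487/3)**2 = 237169/9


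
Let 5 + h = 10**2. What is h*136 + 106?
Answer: 13026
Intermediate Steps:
h = 95 (h = -5 + 10**2 = -5 + 100 = 95)
h*136 + 106 = 95*136 + 106 = 12920 + 106 = 13026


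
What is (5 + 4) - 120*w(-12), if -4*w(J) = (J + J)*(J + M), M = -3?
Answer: 10809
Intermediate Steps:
w(J) = -J*(-3 + J)/2 (w(J) = -(J + J)*(J - 3)/4 = -2*J*(-3 + J)/4 = -J*(-3 + J)/2)
(5 + 4) - 120*w(-12) = (5 + 4) - 60*(-12)*(3 - 1*(-12)) = 9 - 60*(-12)*(3 + 12) = 9 - 60*(-12)*15 = 9 - 120*(-90) = 9 + 10800 = 10809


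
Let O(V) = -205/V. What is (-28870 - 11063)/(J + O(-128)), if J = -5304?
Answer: 5111424/678707 ≈ 7.5311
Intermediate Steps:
(-28870 - 11063)/(J + O(-128)) = (-28870 - 11063)/(-5304 - 205/(-128)) = -39933/(-5304 - 205*(-1/128)) = -39933/(-5304 + 205/128) = -39933/(-678707/128) = -39933*(-128/678707) = 5111424/678707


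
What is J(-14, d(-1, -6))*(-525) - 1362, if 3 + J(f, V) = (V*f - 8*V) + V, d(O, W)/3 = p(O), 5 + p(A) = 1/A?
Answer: -198237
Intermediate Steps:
p(A) = -5 + 1/A
d(O, W) = -15 + 3/O (d(O, W) = 3*(-5 + 1/O) = -15 + 3/O)
J(f, V) = -3 - 7*V + V*f (J(f, V) = -3 + ((V*f - 8*V) + V) = -3 + ((-8*V + V*f) + V) = -3 + (-7*V + V*f) = -3 - 7*V + V*f)
J(-14, d(-1, -6))*(-525) - 1362 = (-3 - 7*(-15 + 3/(-1)) + (-15 + 3/(-1))*(-14))*(-525) - 1362 = (-3 - 7*(-15 + 3*(-1)) + (-15 + 3*(-1))*(-14))*(-525) - 1362 = (-3 - 7*(-15 - 3) + (-15 - 3)*(-14))*(-525) - 1362 = (-3 - 7*(-18) - 18*(-14))*(-525) - 1362 = (-3 + 126 + 252)*(-525) - 1362 = 375*(-525) - 1362 = -196875 - 1362 = -198237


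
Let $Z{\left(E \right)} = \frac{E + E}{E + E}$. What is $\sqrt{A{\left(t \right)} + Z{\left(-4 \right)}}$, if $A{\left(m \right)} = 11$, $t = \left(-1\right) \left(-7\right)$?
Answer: $2 \sqrt{3} \approx 3.4641$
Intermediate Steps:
$t = 7$
$Z{\left(E \right)} = 1$ ($Z{\left(E \right)} = \frac{2 E}{2 E} = 2 E \frac{1}{2 E} = 1$)
$\sqrt{A{\left(t \right)} + Z{\left(-4 \right)}} = \sqrt{11 + 1} = \sqrt{12} = 2 \sqrt{3}$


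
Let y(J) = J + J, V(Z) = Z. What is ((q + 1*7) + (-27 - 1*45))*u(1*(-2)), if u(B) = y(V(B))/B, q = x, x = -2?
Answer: -134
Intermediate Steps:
q = -2
y(J) = 2*J
u(B) = 2 (u(B) = (2*B)/B = 2)
((q + 1*7) + (-27 - 1*45))*u(1*(-2)) = ((-2 + 1*7) + (-27 - 1*45))*2 = ((-2 + 7) + (-27 - 45))*2 = (5 - 72)*2 = -67*2 = -134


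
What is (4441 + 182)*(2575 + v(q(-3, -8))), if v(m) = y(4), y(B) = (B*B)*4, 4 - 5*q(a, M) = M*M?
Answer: 12200097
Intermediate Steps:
q(a, M) = 4/5 - M**2/5 (q(a, M) = 4/5 - M*M/5 = 4/5 - M**2/5)
y(B) = 4*B**2 (y(B) = B**2*4 = 4*B**2)
v(m) = 64 (v(m) = 4*4**2 = 4*16 = 64)
(4441 + 182)*(2575 + v(q(-3, -8))) = (4441 + 182)*(2575 + 64) = 4623*2639 = 12200097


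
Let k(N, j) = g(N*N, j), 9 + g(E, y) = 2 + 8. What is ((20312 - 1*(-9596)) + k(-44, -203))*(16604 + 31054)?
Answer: 1425403122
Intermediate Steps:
g(E, y) = 1 (g(E, y) = -9 + (2 + 8) = -9 + 10 = 1)
k(N, j) = 1
((20312 - 1*(-9596)) + k(-44, -203))*(16604 + 31054) = ((20312 - 1*(-9596)) + 1)*(16604 + 31054) = ((20312 + 9596) + 1)*47658 = (29908 + 1)*47658 = 29909*47658 = 1425403122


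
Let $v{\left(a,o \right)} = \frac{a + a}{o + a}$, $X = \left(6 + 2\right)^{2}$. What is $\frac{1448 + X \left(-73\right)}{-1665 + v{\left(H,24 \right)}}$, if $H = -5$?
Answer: $\frac{61256}{31645} \approx 1.9357$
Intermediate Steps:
$X = 64$ ($X = 8^{2} = 64$)
$v{\left(a,o \right)} = \frac{2 a}{a + o}$
$\frac{1448 + X \left(-73\right)}{-1665 + v{\left(H,24 \right)}} = \frac{1448 + 64 \left(-73\right)}{-1665 + 2 \left(-5\right) \frac{1}{-5 + 24}} = \frac{1448 - 4672}{-1665 + 2 \left(-5\right) \frac{1}{19}} = \frac{1}{-1665 + 2 \left(-5\right) \frac{1}{19}} \left(-3224\right) = \frac{1}{-1665 - \frac{10}{19}} \left(-3224\right) = \frac{1}{- \frac{31645}{19}} \left(-3224\right) = \left(- \frac{19}{31645}\right) \left(-3224\right) = \frac{61256}{31645}$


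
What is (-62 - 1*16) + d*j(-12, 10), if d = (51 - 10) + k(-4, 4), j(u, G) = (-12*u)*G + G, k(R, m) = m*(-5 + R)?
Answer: 7172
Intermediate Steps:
j(u, G) = G - 12*G*u (j(u, G) = -12*G*u + G = G - 12*G*u)
d = 5 (d = (51 - 10) + 4*(-5 - 4) = 41 + 4*(-9) = 41 - 36 = 5)
(-62 - 1*16) + d*j(-12, 10) = (-62 - 1*16) + 5*(10*(1 - 12*(-12))) = (-62 - 16) + 5*(10*(1 + 144)) = -78 + 5*(10*145) = -78 + 5*1450 = -78 + 7250 = 7172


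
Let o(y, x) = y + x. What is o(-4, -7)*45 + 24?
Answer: -471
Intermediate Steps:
o(y, x) = x + y
o(-4, -7)*45 + 24 = (-7 - 4)*45 + 24 = -11*45 + 24 = -495 + 24 = -471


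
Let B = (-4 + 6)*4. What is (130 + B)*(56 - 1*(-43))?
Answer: 13662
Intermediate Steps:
B = 8 (B = 2*4 = 8)
(130 + B)*(56 - 1*(-43)) = (130 + 8)*(56 - 1*(-43)) = 138*(56 + 43) = 138*99 = 13662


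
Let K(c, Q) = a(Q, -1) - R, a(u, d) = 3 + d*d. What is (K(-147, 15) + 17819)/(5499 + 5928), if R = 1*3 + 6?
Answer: 5938/3809 ≈ 1.5589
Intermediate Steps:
a(u, d) = 3 + d²
R = 9 (R = 3 + 6 = 9)
K(c, Q) = -5 (K(c, Q) = (3 + (-1)²) - 1*9 = (3 + 1) - 9 = 4 - 9 = -5)
(K(-147, 15) + 17819)/(5499 + 5928) = (-5 + 17819)/(5499 + 5928) = 17814/11427 = 17814*(1/11427) = 5938/3809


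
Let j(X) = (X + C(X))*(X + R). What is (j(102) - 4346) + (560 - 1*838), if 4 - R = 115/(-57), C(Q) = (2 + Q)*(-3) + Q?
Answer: -309508/19 ≈ -16290.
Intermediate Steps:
C(Q) = -6 - 2*Q (C(Q) = (-6 - 3*Q) + Q = -6 - 2*Q)
R = 343/57 (R = 4 - 115/(-57) = 4 - 115*(-1)/57 = 4 - 1*(-115/57) = 4 + 115/57 = 343/57 ≈ 6.0175)
j(X) = (-6 - X)*(343/57 + X) (j(X) = (X + (-6 - 2*X))*(X + 343/57) = (-6 - X)*(343/57 + X))
(j(102) - 4346) + (560 - 1*838) = ((-686/19 - 1*102² - 685/57*102) - 4346) + (560 - 1*838) = ((-686/19 - 1*10404 - 23290/19) - 4346) + (560 - 838) = ((-686/19 - 10404 - 23290/19) - 4346) - 278 = (-221652/19 - 4346) - 278 = -304226/19 - 278 = -309508/19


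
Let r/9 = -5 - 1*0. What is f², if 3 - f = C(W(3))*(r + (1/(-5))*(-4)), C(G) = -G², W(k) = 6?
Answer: 63059481/25 ≈ 2.5224e+6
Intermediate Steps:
r = -45 (r = 9*(-5 - 1*0) = 9*(-5 + 0) = 9*(-5) = -45)
f = -7941/5 (f = 3 - (-1*6²)*(-45 + (1/(-5))*(-4)) = 3 - (-1*36)*(-45 + (1*(-⅕))*(-4)) = 3 - (-36)*(-45 - ⅕*(-4)) = 3 - (-36)*(-45 + ⅘) = 3 - (-36)*(-221)/5 = 3 - 1*7956/5 = 3 - 7956/5 = -7941/5 ≈ -1588.2)
f² = (-7941/5)² = 63059481/25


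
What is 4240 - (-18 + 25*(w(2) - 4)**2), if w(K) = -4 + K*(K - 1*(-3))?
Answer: 4158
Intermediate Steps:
w(K) = -4 + K*(3 + K) (w(K) = -4 + K*(K + 3) = -4 + K*(3 + K))
4240 - (-18 + 25*(w(2) - 4)**2) = 4240 - (-18 + 25*((-4 + 2**2 + 3*2) - 4)**2) = 4240 - (-18 + 25*((-4 + 4 + 6) - 4)**2) = 4240 - (-18 + 25*(6 - 4)**2) = 4240 - (-18 + 25*2**2) = 4240 - (-18 + 25*4) = 4240 - (-18 + 100) = 4240 - 1*82 = 4240 - 82 = 4158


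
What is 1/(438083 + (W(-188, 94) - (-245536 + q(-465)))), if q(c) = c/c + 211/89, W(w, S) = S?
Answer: 89/60850157 ≈ 1.4626e-6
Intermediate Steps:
q(c) = 300/89 (q(c) = 1 + 211*(1/89) = 1 + 211/89 = 300/89)
1/(438083 + (W(-188, 94) - (-245536 + q(-465)))) = 1/(438083 + (94 - (-245536 + 300/89))) = 1/(438083 + (94 - 1*(-21852404/89))) = 1/(438083 + (94 + 21852404/89)) = 1/(438083 + 21860770/89) = 1/(60850157/89) = 89/60850157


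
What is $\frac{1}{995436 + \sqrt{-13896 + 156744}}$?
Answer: $\frac{27651}{27524796868} - \frac{\sqrt{62}}{20643597651} \approx 1.0042 \cdot 10^{-6}$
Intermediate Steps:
$\frac{1}{995436 + \sqrt{-13896 + 156744}} = \frac{1}{995436 + \sqrt{142848}} = \frac{1}{995436 + 48 \sqrt{62}}$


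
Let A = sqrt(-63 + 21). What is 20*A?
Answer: 20*I*sqrt(42) ≈ 129.61*I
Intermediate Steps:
A = I*sqrt(42) (A = sqrt(-42) = I*sqrt(42) ≈ 6.4807*I)
20*A = 20*(I*sqrt(42)) = 20*I*sqrt(42)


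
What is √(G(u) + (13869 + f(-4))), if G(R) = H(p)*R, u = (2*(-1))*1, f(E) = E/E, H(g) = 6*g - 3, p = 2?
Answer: 2*√3463 ≈ 117.69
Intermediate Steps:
H(g) = -3 + 6*g
f(E) = 1
u = -2 (u = -2*1 = -2)
G(R) = 9*R (G(R) = (-3 + 6*2)*R = (-3 + 12)*R = 9*R)
√(G(u) + (13869 + f(-4))) = √(9*(-2) + (13869 + 1)) = √(-18 + 13870) = √13852 = 2*√3463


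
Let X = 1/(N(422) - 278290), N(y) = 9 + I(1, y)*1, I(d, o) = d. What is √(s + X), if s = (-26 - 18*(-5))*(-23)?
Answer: I*√3166425684530/46380 ≈ 38.367*I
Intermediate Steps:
N(y) = 10 (N(y) = 9 + 1*1 = 9 + 1 = 10)
X = -1/278280 (X = 1/(10 - 278290) = 1/(-278280) = -1/278280 ≈ -3.5935e-6)
s = -1472 (s = (-26 + 90)*(-23) = 64*(-23) = -1472)
√(s + X) = √(-1472 - 1/278280) = √(-409628161/278280) = I*√3166425684530/46380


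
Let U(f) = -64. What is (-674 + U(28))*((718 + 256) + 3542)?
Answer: -3332808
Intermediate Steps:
(-674 + U(28))*((718 + 256) + 3542) = (-674 - 64)*((718 + 256) + 3542) = -738*(974 + 3542) = -738*4516 = -3332808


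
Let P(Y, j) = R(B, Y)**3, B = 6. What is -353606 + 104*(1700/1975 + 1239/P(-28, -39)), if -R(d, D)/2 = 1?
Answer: -29200255/79 ≈ -3.6962e+5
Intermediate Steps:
R(d, D) = -2 (R(d, D) = -2*1 = -2)
P(Y, j) = -8 (P(Y, j) = (-2)**3 = -8)
-353606 + 104*(1700/1975 + 1239/P(-28, -39)) = -353606 + 104*(1700/1975 + 1239/(-8)) = -353606 + 104*(1700*(1/1975) + 1239*(-1/8)) = -353606 + 104*(68/79 - 1239/8) = -353606 + 104*(-97337/632) = -353606 - 1265381/79 = -29200255/79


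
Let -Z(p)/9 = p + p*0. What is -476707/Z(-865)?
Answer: -476707/7785 ≈ -61.234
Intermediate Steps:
Z(p) = -9*p (Z(p) = -9*(p + p*0) = -9*(p + 0) = -9*p)
-476707/Z(-865) = -476707/((-9*(-865))) = -476707/7785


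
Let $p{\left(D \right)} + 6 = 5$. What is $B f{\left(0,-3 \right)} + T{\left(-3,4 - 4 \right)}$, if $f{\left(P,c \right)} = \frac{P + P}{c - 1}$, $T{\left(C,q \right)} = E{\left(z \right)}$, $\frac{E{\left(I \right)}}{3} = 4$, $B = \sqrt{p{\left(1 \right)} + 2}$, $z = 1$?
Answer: $12$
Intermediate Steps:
$p{\left(D \right)} = -1$ ($p{\left(D \right)} = -6 + 5 = -1$)
$B = 1$ ($B = \sqrt{-1 + 2} = \sqrt{1} = 1$)
$E{\left(I \right)} = 12$ ($E{\left(I \right)} = 3 \cdot 4 = 12$)
$T{\left(C,q \right)} = 12$
$f{\left(P,c \right)} = \frac{2 P}{-1 + c}$
$B f{\left(0,-3 \right)} + T{\left(-3,4 - 4 \right)} = 1 \cdot 2 \cdot 0 \frac{1}{-1 - 3} + 12 = 1 \cdot 2 \cdot 0 \frac{1}{-4} + 12 = 1 \cdot 2 \cdot 0 \left(- \frac{1}{4}\right) + 12 = 1 \cdot 0 + 12 = 0 + 12 = 12$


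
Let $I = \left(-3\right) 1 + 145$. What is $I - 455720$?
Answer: $-455578$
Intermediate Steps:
$I = 142$ ($I = -3 + 145 = 142$)
$I - 455720 = 142 - 455720 = -455578$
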